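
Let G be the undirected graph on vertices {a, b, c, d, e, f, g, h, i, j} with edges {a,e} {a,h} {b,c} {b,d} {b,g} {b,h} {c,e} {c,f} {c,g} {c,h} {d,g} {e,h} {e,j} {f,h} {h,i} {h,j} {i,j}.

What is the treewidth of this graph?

2

A width-2 tree decomposition is:
Bags: B1 = {b, c, h}  B2 = {b, c, g}  B3 = {c, e, h}  B4 = {b, d, g}  B5 = {c, f, h}  B6 = {e, h, j}  B7 = {h, i, j}  B8 = {a, e, h}
Tree: B1–B2, B1–B3, B2–B4, B1–B5, B3–B6, B6–B7, B6–B8
Each bag holds 3 vertices, so the decomposition has width 2, which upper-bounds the treewidth. Conversely, {b, d, g} is a clique of size 3, and the vertices of any clique must share a bag in every tree decomposition; so some bag has ≥ 3 vertices and tw(G) ≥ 2. Therefore the treewidth is 2.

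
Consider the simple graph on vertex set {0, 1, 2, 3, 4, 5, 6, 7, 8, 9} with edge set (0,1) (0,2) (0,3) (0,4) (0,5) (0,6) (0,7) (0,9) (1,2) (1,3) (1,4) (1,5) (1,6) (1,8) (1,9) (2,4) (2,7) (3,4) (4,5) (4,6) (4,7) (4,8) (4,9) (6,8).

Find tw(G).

A width-3 tree decomposition is:
Bags: B1 = {0, 2, 4, 7}  B2 = {0, 1, 2, 4}  B3 = {0, 1, 3, 4}  B4 = {0, 1, 4, 6}  B5 = {1, 4, 6, 8}  B6 = {0, 1, 4, 9}  B7 = {0, 1, 4, 5}
Tree: B1–B2, B2–B3, B3–B4, B4–B5, B3–B6, B3–B7
Every bag has size at most 4, so the width is 4 − 1 = 3 and tw(G) ≤ 3. On the other hand G contains the 4-clique {0, 1, 2, 4}. A clique must lie in a single bag of any decomposition, so no decomposition can have width below 3. Therefore the treewidth is 3.

3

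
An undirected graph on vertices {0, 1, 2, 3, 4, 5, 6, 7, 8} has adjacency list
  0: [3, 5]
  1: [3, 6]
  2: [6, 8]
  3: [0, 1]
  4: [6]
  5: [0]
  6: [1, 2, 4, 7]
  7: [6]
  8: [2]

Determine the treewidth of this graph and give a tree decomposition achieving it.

Every bag has size at most 2, so the width is 2 − 1 = 1 and tw(G) ≤ 1. Since G has at least one edge (e.g. 3–1), it is not an edgeless graph, so tw(G) ≥ 1. Therefore the treewidth is 1.

Treewidth 1.
One such decomposition:
Bags: B1 = {1, 3}  B2 = {1, 6}  B3 = {4, 6}  B4 = {0, 3}  B5 = {2, 6}  B6 = {2, 8}  B7 = {0, 5}  B8 = {6, 7}
Tree: B1–B2, B2–B3, B1–B4, B3–B5, B5–B6, B4–B7, B5–B8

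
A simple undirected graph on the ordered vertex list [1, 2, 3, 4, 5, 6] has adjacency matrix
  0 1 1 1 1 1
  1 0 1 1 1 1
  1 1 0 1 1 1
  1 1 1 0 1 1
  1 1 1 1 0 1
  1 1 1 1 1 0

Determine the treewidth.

5

A width-5 tree decomposition is:
Bags: B1 = {1, 2, 3, 4, 5, 6}
Tree: (single bag)
With just one bag of size 6, the width is 6 − 1 = 5, so tw(G) ≤ 5. Conversely, {1, 2, 3, 4, 5, 6} is a clique of size 6, and the vertices of any clique must share a bag in every tree decomposition; so some bag has ≥ 6 vertices and tw(G) ≥ 5. Combining the bounds, tw(G) = 5.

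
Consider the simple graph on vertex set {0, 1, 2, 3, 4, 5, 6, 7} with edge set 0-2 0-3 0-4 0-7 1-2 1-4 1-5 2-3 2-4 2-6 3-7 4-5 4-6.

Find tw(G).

A width-2 tree decomposition is:
Bags: B1 = {0, 2, 4}  B2 = {1, 2, 4}  B3 = {0, 2, 3}  B4 = {1, 4, 5}  B5 = {0, 3, 7}  B6 = {2, 4, 6}
Tree: B1–B2, B1–B3, B2–B4, B3–B5, B1–B6
The largest bag has 3 vertices, giving width 2; this decomposition certifies tw(G) ≤ 2. Conversely, {0, 2, 3} is a clique of size 3, and the vertices of any clique must share a bag in every tree decomposition; so some bag has ≥ 3 vertices and tw(G) ≥ 2. Therefore the treewidth is 2.

2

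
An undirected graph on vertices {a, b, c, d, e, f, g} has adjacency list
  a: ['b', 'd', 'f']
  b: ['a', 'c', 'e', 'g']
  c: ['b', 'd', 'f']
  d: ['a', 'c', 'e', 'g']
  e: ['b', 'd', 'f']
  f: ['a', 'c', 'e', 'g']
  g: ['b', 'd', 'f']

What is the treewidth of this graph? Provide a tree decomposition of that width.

Every bag has size at most 4, so the width is 4 − 1 = 3 and tw(G) ≤ 3. For the lower bound: the 4 vertex sets {a,d}, {e,f}, {b}, {g} are disjoint, each induces a connected subgraph, and every pair is joined by at least one edge of G. Contracting each set to a single vertex therefore yields K_{4} as a minor, and since treewidth is minor-monotone, tw(G) ≥ tw(K_{4}) = 3. Therefore the treewidth is 3.

Treewidth 3.
One such decomposition:
Bags: B1 = {a, b, d, f}  B2 = {b, d, e, f}  B3 = {b, d, f, g}  B4 = {b, c, d, f}
Tree: B1–B2, B2–B3, B3–B4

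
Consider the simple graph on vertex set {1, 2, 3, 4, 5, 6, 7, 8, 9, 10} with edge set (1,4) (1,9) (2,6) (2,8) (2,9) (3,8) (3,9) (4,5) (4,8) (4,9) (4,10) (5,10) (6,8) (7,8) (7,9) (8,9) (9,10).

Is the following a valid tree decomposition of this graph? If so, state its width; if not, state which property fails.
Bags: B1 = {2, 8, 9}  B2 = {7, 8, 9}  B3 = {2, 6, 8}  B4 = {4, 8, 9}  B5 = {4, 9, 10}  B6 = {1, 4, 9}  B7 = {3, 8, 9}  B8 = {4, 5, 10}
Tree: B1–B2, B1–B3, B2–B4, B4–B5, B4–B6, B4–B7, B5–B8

Vertex coverage: the bags together contain {1, 2, 3, 4, 5, 6, 7, 8, 9, 10}, the full vertex set. Edge coverage: each edge of G has both endpoints in at least one bag. Running intersection: for every vertex, the bags containing it form a connected subtree. All three properties hold, so this is a valid tree decomposition of width max|bag| − 1 = 2, and hence tw(G) ≤ 2.

Yes; width 2.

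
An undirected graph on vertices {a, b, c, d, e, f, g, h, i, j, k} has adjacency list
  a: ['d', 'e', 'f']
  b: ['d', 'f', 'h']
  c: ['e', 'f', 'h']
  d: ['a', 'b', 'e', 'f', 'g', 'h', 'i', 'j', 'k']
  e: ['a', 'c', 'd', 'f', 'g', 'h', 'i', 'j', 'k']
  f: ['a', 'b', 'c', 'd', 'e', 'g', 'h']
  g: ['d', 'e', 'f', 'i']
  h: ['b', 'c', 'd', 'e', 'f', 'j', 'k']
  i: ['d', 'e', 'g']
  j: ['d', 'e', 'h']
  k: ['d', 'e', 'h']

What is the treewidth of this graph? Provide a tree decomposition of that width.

Every bag has size at most 4, so the width is 4 − 1 = 3 and tw(G) ≤ 3. Conversely, {d, e, h, j} is a clique of size 4, and the vertices of any clique must share a bag in every tree decomposition; so some bag has ≥ 4 vertices and tw(G) ≥ 3. Hence tw(G) = 3 exactly.

Treewidth 3.
One optimal decomposition is:
Bags: B1 = {d, e, f, h}  B2 = {d, e, h, j}  B3 = {b, d, f, h}  B4 = {c, e, f, h}  B5 = {d, e, f, g}  B6 = {a, d, e, f}  B7 = {d, e, g, i}  B8 = {d, e, h, k}
Tree: B1–B2, B1–B3, B1–B4, B1–B5, B1–B6, B5–B7, B1–B8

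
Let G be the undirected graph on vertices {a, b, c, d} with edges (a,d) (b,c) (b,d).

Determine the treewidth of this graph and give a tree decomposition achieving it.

Treewidth 1.
Bags: B1 = {b, c}  B2 = {b, d}  B3 = {a, d}
Tree: B1–B2, B2–B3

Each bag holds 2 vertices, so the decomposition has width 1, which upper-bounds the treewidth. Since G has at least one edge (e.g. b–c), it is not an edgeless graph, so tw(G) ≥ 1. Combining the bounds, tw(G) = 1.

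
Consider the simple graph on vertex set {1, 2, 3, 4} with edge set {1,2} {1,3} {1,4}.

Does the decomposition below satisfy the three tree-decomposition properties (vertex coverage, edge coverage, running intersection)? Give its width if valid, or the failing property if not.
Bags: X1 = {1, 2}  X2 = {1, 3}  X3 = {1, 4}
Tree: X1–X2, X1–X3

Yes; width 1.

Vertex coverage: the bags together contain {1, 2, 3, 4}, the full vertex set. Edge coverage: each edge of G has both endpoints in at least one bag. Running intersection: for every vertex, the bags containing it form a connected subtree. All three properties hold, so this is a valid tree decomposition of width max|bag| − 1 = 1, and hence tw(G) ≤ 1.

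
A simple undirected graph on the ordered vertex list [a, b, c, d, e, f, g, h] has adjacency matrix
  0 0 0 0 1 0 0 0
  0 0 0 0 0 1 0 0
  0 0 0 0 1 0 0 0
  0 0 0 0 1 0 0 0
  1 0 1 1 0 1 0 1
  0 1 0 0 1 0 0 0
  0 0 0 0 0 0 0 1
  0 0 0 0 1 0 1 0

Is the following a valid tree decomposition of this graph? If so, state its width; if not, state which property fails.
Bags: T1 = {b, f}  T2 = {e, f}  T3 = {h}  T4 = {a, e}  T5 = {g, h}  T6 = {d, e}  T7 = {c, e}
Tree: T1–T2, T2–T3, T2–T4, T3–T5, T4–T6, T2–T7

No — edge (e,h) lies in no bag.

A tree decomposition must satisfy three properties: every vertex lies in some bag; for every edge, both endpoints lie together in some bag; and for every vertex, the bags containing it form a connected subtree. Here edge (e,h) lies in no bag, so the decomposition is invalid.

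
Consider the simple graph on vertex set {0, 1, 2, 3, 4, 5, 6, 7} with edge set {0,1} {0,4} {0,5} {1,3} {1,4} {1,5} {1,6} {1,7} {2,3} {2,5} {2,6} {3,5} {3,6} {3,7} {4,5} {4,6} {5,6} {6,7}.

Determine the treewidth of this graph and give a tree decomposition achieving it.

Treewidth 3.
One such decomposition:
Bags: B1 = {1, 3, 5, 6}  B2 = {2, 3, 5, 6}  B3 = {1, 3, 6, 7}  B4 = {1, 4, 5, 6}  B5 = {0, 1, 4, 5}
Tree: B1–B2, B1–B3, B1–B4, B4–B5

The largest bag has 4 vertices, giving width 3; this decomposition certifies tw(G) ≤ 3. Conversely, {1, 3, 5, 6} is a clique of size 4, and the vertices of any clique must share a bag in every tree decomposition; so some bag has ≥ 4 vertices and tw(G) ≥ 3. The upper and lower bounds meet at 3, so that is the treewidth.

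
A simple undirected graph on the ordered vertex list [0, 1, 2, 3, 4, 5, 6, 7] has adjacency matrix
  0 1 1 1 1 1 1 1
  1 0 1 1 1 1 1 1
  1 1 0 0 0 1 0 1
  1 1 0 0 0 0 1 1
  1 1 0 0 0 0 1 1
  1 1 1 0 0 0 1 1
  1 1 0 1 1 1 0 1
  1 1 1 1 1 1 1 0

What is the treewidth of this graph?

A width-4 tree decomposition is:
Bags: B1 = {0, 1, 5, 6, 7}  B2 = {0, 1, 3, 6, 7}  B3 = {0, 1, 4, 6, 7}  B4 = {0, 1, 2, 5, 7}
Tree: B1–B2, B1–B3, B1–B4
Each bag holds 5 vertices, so the decomposition has width 4, which upper-bounds the treewidth. On the other hand G contains the 5-clique {0, 1, 2, 5, 7}. A clique must lie in a single bag of any decomposition, so no decomposition can have width below 4. Combining the bounds, tw(G) = 4.

4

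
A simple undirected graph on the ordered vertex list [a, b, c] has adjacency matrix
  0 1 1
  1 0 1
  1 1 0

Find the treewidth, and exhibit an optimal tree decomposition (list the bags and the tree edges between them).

Treewidth 2.
Bags: B1 = {a, b, c}
Tree: (single bag)

A single bag containing all 3 vertices is trivially a valid decomposition of width 2. Conversely, {a, b, c} is a clique of size 3, and the vertices of any clique must share a bag in every tree decomposition; so some bag has ≥ 3 vertices and tw(G) ≥ 2. Therefore the treewidth is 2.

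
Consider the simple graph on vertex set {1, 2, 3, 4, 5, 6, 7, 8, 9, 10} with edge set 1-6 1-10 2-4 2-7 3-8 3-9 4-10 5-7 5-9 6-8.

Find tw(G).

A width-2 tree decomposition is:
Bags: B1 = {3, 6, 8}  B2 = {1, 3, 6}  B3 = {1, 3, 10}  B4 = {3, 4, 10}  B5 = {2, 3, 4}  B6 = {2, 3, 7}  B7 = {3, 5, 7}  B8 = {3, 5, 9}
Tree: B1–B2, B2–B3, B3–B4, B4–B5, B5–B6, B6–B7, B7–B8
Every bag has size at most 3, so the width is 3 − 1 = 2 and tw(G) ≤ 2. The edges 3–8–6–1–10–4–2–7–5–9–3 form a cycle, so G is not a tree and its treewidth is at least 2. Hence tw(G) = 2 exactly.

2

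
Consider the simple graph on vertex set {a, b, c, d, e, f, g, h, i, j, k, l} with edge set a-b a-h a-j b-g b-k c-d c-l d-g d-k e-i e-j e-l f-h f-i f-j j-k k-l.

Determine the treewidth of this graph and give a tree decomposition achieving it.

Every bag has size at most 4, so the width is 4 − 1 = 3 and tw(G) ≤ 3. For the lower bound: the 4 vertex sets {c,d,g}, {b}, {k}, {a,e,j,l} are disjoint, each induces a connected subgraph, and every pair is joined by at least one edge of G. Contracting each set to a single vertex therefore yields K_{4} as a minor, and since treewidth is minor-monotone, tw(G) ≥ tw(K_{4}) = 3. Hence tw(G) = 3 exactly.

Treewidth 3.
Bags: B1 = {b, c, d, g}  B2 = {b, c, d, k}  B3 = {b, c, k, l}  B4 = {a, b, k, l}  B5 = {a, j, k, l}  B6 = {a, e, j, l}  B7 = {a, e, h, j}  B8 = {e, f, h, j}  B9 = {e, f, h, i}
Tree: B1–B2, B2–B3, B3–B4, B4–B5, B5–B6, B6–B7, B7–B8, B8–B9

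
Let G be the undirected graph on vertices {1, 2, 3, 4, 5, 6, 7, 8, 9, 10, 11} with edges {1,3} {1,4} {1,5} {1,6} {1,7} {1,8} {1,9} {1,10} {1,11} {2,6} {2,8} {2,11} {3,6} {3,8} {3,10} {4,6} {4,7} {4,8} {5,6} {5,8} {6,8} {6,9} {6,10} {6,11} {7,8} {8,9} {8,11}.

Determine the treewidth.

A width-3 tree decomposition is:
Bags: B1 = {1, 6, 8, 11}  B2 = {1, 3, 6, 8}  B3 = {1, 4, 6, 8}  B4 = {1, 3, 6, 10}  B5 = {1, 5, 6, 8}  B6 = {1, 4, 7, 8}  B7 = {1, 6, 8, 9}  B8 = {2, 6, 8, 11}
Tree: B1–B2, B1–B3, B2–B4, B2–B5, B3–B6, B2–B7, B1–B8
Each bag holds 4 vertices, so the decomposition has width 3, which upper-bounds the treewidth. On the other hand G contains the 4-clique {1, 3, 6, 8}. A clique must lie in a single bag of any decomposition, so no decomposition can have width below 3. Therefore the treewidth is 3.

3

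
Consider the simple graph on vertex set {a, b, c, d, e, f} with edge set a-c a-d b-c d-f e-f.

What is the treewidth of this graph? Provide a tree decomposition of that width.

Each bag holds 2 vertices, so the decomposition has width 1, which upper-bounds the treewidth. Any graph with an edge has treewidth ≥ 1, and G has the edge e–f. The upper and lower bounds meet at 1, so that is the treewidth.

Treewidth 1.
One optimal decomposition is:
Bags: B1 = {e, f}  B2 = {d, f}  B3 = {a, d}  B4 = {a, c}  B5 = {b, c}
Tree: B1–B2, B2–B3, B3–B4, B4–B5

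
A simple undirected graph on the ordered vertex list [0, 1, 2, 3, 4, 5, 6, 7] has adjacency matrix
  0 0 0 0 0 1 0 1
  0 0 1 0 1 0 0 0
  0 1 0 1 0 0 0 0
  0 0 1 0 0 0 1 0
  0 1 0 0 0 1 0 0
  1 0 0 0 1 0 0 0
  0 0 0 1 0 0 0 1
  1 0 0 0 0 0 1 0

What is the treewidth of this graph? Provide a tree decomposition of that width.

Each bag holds 3 vertices, so the decomposition has width 2, which upper-bounds the treewidth. For the lower bound, G contains the cycle 6–7–0–5–4–1–2–3–6, so G is not a forest; only forests have treewidth ≤ 1, hence tw(G) ≥ 2. The upper and lower bounds meet at 2, so that is the treewidth.

Treewidth 2.
Bags: B1 = {0, 6, 7}  B2 = {0, 5, 6}  B3 = {4, 5, 6}  B4 = {1, 4, 6}  B5 = {1, 2, 6}  B6 = {2, 3, 6}
Tree: B1–B2, B2–B3, B3–B4, B4–B5, B5–B6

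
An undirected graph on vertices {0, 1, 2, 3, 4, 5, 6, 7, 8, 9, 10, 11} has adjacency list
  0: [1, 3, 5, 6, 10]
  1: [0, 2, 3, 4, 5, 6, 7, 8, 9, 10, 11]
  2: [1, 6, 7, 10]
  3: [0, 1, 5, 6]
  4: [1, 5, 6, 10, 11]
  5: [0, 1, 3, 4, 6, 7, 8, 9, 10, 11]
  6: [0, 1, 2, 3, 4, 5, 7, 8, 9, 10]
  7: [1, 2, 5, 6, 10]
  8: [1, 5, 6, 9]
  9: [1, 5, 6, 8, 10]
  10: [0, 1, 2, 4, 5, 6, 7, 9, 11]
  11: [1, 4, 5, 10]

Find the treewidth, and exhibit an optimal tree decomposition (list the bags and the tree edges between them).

Each bag holds 5 vertices, so the decomposition has width 4, which upper-bounds the treewidth. Conversely, {1, 2, 6, 7, 10} is a clique of size 5, and the vertices of any clique must share a bag in every tree decomposition; so some bag has ≥ 5 vertices and tw(G) ≥ 4. The upper and lower bounds meet at 4, so that is the treewidth.

Treewidth 4.
One such decomposition:
Bags: B1 = {1, 5, 6, 9, 10}  B2 = {1, 5, 6, 7, 10}  B3 = {1, 4, 5, 6, 10}  B4 = {1, 4, 5, 10, 11}  B5 = {1, 2, 6, 7, 10}  B6 = {0, 1, 5, 6, 10}  B7 = {0, 1, 3, 5, 6}  B8 = {1, 5, 6, 8, 9}
Tree: B1–B2, B2–B3, B3–B4, B2–B5, B3–B6, B6–B7, B1–B8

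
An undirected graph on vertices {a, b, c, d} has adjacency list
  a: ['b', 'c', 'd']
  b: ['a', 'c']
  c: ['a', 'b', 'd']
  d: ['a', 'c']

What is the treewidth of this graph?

2

A width-2 tree decomposition is:
Bags: B1 = {a, b, c}  B2 = {a, c, d}
Tree: B1–B2
Each bag holds 3 vertices, so the decomposition has width 2, which upper-bounds the treewidth. For the lower bound, the 3 vertices {a, c, d} are pairwise adjacent, and any tree decomposition puts a clique entirely inside one bag — forcing width ≥ 2. Hence tw(G) = 2 exactly.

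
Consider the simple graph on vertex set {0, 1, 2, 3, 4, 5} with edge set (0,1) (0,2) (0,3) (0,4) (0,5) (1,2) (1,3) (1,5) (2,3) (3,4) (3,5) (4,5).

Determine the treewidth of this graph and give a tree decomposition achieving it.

Treewidth 3.
One such decomposition:
Bags: B1 = {0, 3, 4, 5}  B2 = {0, 1, 3, 5}  B3 = {0, 1, 2, 3}
Tree: B1–B2, B2–B3

Every bag has size at most 4, so the width is 4 − 1 = 3 and tw(G) ≤ 3. For the lower bound, the 4 vertices {0, 1, 2, 3} are pairwise adjacent, and any tree decomposition puts a clique entirely inside one bag — forcing width ≥ 3. The upper and lower bounds meet at 3, so that is the treewidth.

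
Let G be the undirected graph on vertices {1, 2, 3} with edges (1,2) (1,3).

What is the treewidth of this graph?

1

A width-1 tree decomposition is:
Bags: B1 = {1, 2}  B2 = {1, 3}
Tree: B1–B2
Every bag has size at most 2, so the width is 2 − 1 = 1 and tw(G) ≤ 1. G has an edge, so its treewidth is at least 1. The upper and lower bounds meet at 1, so that is the treewidth.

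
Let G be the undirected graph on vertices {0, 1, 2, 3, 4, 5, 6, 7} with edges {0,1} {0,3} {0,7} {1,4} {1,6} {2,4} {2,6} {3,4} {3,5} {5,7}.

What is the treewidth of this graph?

A width-2 tree decomposition is:
Bags: B1 = {2, 4, 6}  B2 = {1, 4, 6}  B3 = {1, 3, 4}  B4 = {0, 1, 3}  B5 = {0, 3, 5}  B6 = {0, 5, 7}
Tree: B1–B2, B2–B3, B3–B4, B4–B5, B5–B6
Every bag has size at most 3, so the width is 3 − 1 = 2 and tw(G) ≤ 2. For the lower bound, G contains the cycle 2–6–1–4–2, so G is not a forest; only forests have treewidth ≤ 1, hence tw(G) ≥ 2. Therefore the treewidth is 2.

2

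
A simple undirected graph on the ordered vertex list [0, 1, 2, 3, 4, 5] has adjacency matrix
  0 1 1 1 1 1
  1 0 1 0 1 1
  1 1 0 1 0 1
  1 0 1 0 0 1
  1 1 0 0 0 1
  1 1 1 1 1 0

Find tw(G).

A width-3 tree decomposition is:
Bags: B1 = {0, 1, 4, 5}  B2 = {0, 1, 2, 5}  B3 = {0, 2, 3, 5}
Tree: B1–B2, B2–B3
Each bag holds 4 vertices, so the decomposition has width 3, which upper-bounds the treewidth. Conversely, {0, 1, 2, 5} is a clique of size 4, and the vertices of any clique must share a bag in every tree decomposition; so some bag has ≥ 4 vertices and tw(G) ≥ 3. Combining the bounds, tw(G) = 3.

3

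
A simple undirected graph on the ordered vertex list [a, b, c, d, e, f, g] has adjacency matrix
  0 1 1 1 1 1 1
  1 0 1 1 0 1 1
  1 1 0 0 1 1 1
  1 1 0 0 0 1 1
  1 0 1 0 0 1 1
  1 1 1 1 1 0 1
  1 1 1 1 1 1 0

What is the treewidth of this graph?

4

A width-4 tree decomposition is:
Bags: B1 = {a, b, d, f, g}  B2 = {a, b, c, f, g}  B3 = {a, c, e, f, g}
Tree: B1–B2, B2–B3
Every bag has size at most 5, so the width is 5 − 1 = 4 and tw(G) ≤ 4. Conversely, {a, b, d, f, g} is a clique of size 5, and the vertices of any clique must share a bag in every tree decomposition; so some bag has ≥ 5 vertices and tw(G) ≥ 4. Therefore the treewidth is 4.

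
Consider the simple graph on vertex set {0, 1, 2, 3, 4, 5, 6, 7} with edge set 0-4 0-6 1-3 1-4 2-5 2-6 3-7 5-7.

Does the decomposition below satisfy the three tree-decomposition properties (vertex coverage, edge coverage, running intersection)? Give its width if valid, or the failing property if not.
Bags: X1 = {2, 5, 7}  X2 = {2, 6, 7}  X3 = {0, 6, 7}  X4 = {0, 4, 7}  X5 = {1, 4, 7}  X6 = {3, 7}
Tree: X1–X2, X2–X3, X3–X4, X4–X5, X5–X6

No — edge (1,3) lies in no bag.

A tree decomposition must satisfy three properties: every vertex lies in some bag; for every edge, both endpoints lie together in some bag; and for every vertex, the bags containing it form a connected subtree. Here edge (1,3) lies in no bag, so the decomposition is invalid.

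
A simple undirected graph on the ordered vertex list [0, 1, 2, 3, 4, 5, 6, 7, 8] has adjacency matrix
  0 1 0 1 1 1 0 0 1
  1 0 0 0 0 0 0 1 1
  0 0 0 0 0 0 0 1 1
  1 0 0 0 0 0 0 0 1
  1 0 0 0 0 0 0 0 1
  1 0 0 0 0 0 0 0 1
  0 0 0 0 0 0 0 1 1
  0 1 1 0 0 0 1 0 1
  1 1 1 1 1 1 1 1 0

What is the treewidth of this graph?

2

A width-2 tree decomposition is:
Bags: B1 = {1, 7, 8}  B2 = {0, 1, 8}  B3 = {6, 7, 8}  B4 = {2, 7, 8}  B5 = {0, 3, 8}  B6 = {0, 4, 8}  B7 = {0, 5, 8}
Tree: B1–B2, B1–B3, B1–B4, B2–B5, B2–B6, B2–B7
Every bag has size at most 3, so the width is 3 − 1 = 2 and tw(G) ≤ 2. For the lower bound, the 3 vertices {0, 1, 8} are pairwise adjacent, and any tree decomposition puts a clique entirely inside one bag — forcing width ≥ 2. The upper and lower bounds meet at 2, so that is the treewidth.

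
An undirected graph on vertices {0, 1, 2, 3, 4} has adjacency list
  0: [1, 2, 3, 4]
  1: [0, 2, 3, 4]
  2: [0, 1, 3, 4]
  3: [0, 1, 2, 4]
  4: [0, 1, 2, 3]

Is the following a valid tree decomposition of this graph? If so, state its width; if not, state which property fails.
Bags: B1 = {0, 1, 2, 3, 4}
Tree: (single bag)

Yes; width 4.

Vertex coverage: the bags together contain {0, 1, 2, 3, 4}, the full vertex set. Edge coverage: each edge of G has both endpoints in at least one bag. Running intersection: for every vertex, the bags containing it form a connected subtree. All three properties hold, so this is a valid tree decomposition of width max|bag| − 1 = 4, and hence tw(G) ≤ 4.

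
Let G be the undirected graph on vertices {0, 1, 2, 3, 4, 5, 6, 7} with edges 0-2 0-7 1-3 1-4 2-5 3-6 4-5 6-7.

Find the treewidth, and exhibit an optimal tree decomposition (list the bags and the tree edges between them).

Treewidth 2.
Bags: B1 = {3, 6, 7}  B2 = {0, 3, 7}  B3 = {0, 2, 3}  B4 = {2, 3, 5}  B5 = {3, 4, 5}  B6 = {1, 3, 4}
Tree: B1–B2, B2–B3, B3–B4, B4–B5, B5–B6

Every bag has size at most 3, so the width is 3 − 1 = 2 and tw(G) ≤ 2. The edges 3–6–7–0–2–5–4–1–3 form a cycle, so G is not a tree and its treewidth is at least 2. Combining the bounds, tw(G) = 2.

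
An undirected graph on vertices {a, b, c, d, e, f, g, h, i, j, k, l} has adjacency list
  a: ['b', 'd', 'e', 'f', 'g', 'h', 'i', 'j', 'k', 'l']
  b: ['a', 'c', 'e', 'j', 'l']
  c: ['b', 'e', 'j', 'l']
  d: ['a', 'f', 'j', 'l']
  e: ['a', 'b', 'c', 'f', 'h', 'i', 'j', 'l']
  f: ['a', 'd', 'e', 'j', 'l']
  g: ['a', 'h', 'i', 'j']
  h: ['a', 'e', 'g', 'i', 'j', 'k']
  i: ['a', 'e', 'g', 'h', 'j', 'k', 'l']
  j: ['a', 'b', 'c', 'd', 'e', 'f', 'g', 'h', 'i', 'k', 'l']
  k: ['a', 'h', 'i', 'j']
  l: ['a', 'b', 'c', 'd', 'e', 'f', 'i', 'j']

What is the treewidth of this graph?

A width-4 tree decomposition is:
Bags: B1 = {a, e, f, j, l}  B2 = {a, e, i, j, l}  B3 = {a, d, f, j, l}  B4 = {a, b, e, j, l}  B5 = {a, e, h, i, j}  B6 = {b, c, e, j, l}  B7 = {a, g, h, i, j}  B8 = {a, h, i, j, k}
Tree: B1–B2, B1–B3, B1–B4, B2–B5, B4–B6, B5–B7, B7–B8
The largest bag has 5 vertices, giving width 4; this decomposition certifies tw(G) ≤ 4. Conversely, {b, c, e, j, l} is a clique of size 5, and the vertices of any clique must share a bag in every tree decomposition; so some bag has ≥ 5 vertices and tw(G) ≥ 4. Therefore the treewidth is 4.

4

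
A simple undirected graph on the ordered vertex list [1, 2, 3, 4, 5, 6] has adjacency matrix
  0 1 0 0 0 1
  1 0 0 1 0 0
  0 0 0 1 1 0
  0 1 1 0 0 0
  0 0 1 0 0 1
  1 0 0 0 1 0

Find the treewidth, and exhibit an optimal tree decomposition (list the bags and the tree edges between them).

The largest bag has 3 vertices, giving width 2; this decomposition certifies tw(G) ≤ 2. For the lower bound, G contains the cycle 4–2–1–6–5–3–4, so G is not a forest; only forests have treewidth ≤ 1, hence tw(G) ≥ 2. Combining the bounds, tw(G) = 2.

Treewidth 2.
One such decomposition:
Bags: B1 = {1, 2, 4}  B2 = {1, 4, 6}  B3 = {4, 5, 6}  B4 = {3, 4, 5}
Tree: B1–B2, B2–B3, B3–B4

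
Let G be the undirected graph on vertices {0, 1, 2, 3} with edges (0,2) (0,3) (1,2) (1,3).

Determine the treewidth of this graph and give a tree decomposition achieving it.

Every bag has size at most 3, so the width is 3 − 1 = 2 and tw(G) ≤ 2. The edges 3–1–2–0–3 form a cycle, so G is not a tree and its treewidth is at least 2. Hence tw(G) = 2 exactly.

Treewidth 2.
One such decomposition:
Bags: B1 = {1, 2, 3}  B2 = {0, 2, 3}
Tree: B1–B2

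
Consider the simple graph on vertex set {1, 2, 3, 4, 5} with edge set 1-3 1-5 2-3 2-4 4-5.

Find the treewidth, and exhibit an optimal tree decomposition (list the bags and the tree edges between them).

Every bag has size at most 3, so the width is 3 − 1 = 2 and tw(G) ≤ 2. For the lower bound, G contains the cycle 5–1–3–2–4–5, so G is not a forest; only forests have treewidth ≤ 1, hence tw(G) ≥ 2. Hence tw(G) = 2 exactly.

Treewidth 2.
One optimal decomposition is:
Bags: B1 = {1, 3, 5}  B2 = {2, 3, 5}  B3 = {2, 4, 5}
Tree: B1–B2, B2–B3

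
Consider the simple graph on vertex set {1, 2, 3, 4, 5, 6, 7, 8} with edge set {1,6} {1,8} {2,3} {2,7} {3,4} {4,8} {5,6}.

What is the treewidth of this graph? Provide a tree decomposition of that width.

Every bag has size at most 2, so the width is 2 − 1 = 1 and tw(G) ≤ 1. Any graph with an edge has treewidth ≥ 1, and G has the edge 5–6. Combining the bounds, tw(G) = 1.

Treewidth 1.
Bags: B1 = {5, 6}  B2 = {1, 6}  B3 = {1, 8}  B4 = {4, 8}  B5 = {3, 4}  B6 = {2, 3}  B7 = {2, 7}
Tree: B1–B2, B2–B3, B3–B4, B4–B5, B5–B6, B6–B7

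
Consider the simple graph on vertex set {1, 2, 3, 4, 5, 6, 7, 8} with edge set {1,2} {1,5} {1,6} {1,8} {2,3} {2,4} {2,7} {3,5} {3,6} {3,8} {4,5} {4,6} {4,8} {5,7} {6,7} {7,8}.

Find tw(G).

4

A width-4 tree decomposition is:
Bags: B1 = {1, 3, 4, 7, 8}  B2 = {1, 3, 4, 5, 7}  B3 = {1, 3, 4, 6, 7}  B4 = {1, 2, 3, 4, 7}
Tree: B1–B2, B2–B3, B3–B4
The largest bag has 5 vertices, giving width 4; this decomposition certifies tw(G) ≤ 4. For the lower bound: the 5 vertex sets {7,8}, {4,5}, {3,6}, {1}, {2} are disjoint, each induces a connected subgraph, and every pair is joined by at least one edge of G. Contracting each set to a single vertex therefore yields K_{5} as a minor, and since treewidth is minor-monotone, tw(G) ≥ tw(K_{5}) = 4. Hence tw(G) = 4 exactly.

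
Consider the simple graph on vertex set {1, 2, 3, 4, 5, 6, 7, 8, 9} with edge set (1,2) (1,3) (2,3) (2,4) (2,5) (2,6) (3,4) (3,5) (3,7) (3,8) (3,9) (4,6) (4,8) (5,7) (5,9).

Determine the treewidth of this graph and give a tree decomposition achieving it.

Every bag has size at most 3, so the width is 3 − 1 = 2 and tw(G) ≤ 2. On the other hand G contains the 3-clique {3, 4, 8}. A clique must lie in a single bag of any decomposition, so no decomposition can have width below 2. Hence tw(G) = 2 exactly.

Treewidth 2.
One optimal decomposition is:
Bags: B1 = {2, 3, 5}  B2 = {3, 5, 9}  B3 = {3, 5, 7}  B4 = {2, 3, 4}  B5 = {3, 4, 8}  B6 = {1, 2, 3}  B7 = {2, 4, 6}
Tree: B1–B2, B2–B3, B1–B4, B4–B5, B4–B6, B4–B7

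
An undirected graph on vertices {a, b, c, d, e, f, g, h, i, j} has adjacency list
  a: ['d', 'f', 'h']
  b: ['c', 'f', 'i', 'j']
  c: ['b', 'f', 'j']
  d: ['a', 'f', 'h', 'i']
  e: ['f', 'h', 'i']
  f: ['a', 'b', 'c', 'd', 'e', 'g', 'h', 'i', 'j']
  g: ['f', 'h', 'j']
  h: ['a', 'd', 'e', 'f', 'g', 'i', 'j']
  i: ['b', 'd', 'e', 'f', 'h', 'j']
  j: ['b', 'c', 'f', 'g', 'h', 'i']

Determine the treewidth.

A width-3 tree decomposition is:
Bags: B1 = {f, h, i, j}  B2 = {e, f, h, i}  B3 = {b, f, i, j}  B4 = {d, f, h, i}  B5 = {f, g, h, j}  B6 = {a, d, f, h}  B7 = {b, c, f, j}
Tree: B1–B2, B1–B3, B2–B4, B1–B5, B4–B6, B3–B7
Every bag has size at most 4, so the width is 4 − 1 = 3 and tw(G) ≤ 3. On the other hand G contains the 4-clique {f, g, h, j}. A clique must lie in a single bag of any decomposition, so no decomposition can have width below 3. Combining the bounds, tw(G) = 3.

3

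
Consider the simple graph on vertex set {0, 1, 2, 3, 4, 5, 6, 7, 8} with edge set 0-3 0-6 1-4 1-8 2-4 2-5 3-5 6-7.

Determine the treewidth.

1

A width-1 tree decomposition is:
Bags: B1 = {6, 7}  B2 = {0, 6}  B3 = {0, 3}  B4 = {3, 5}  B5 = {2, 5}  B6 = {2, 4}  B7 = {1, 4}  B8 = {1, 8}
Tree: B1–B2, B2–B3, B3–B4, B4–B5, B5–B6, B6–B7, B7–B8
The largest bag has 2 vertices, giving width 1; this decomposition certifies tw(G) ≤ 1. G has an edge, so its treewidth is at least 1. The upper and lower bounds meet at 1, so that is the treewidth.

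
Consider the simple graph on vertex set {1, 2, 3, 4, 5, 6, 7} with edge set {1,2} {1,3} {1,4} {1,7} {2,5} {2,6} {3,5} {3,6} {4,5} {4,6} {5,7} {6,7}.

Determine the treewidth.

3

A width-3 tree decomposition is:
Bags: B1 = {1, 3, 5, 6}  B2 = {1, 2, 5, 6}  B3 = {1, 5, 6, 7}  B4 = {1, 4, 5, 6}
Tree: B1–B2, B2–B3, B3–B4
Each bag holds 4 vertices, so the decomposition has width 3, which upper-bounds the treewidth. For the lower bound: the 4 vertex sets {3,6}, {1,2}, {5}, {7} are disjoint, each induces a connected subgraph, and every pair is joined by at least one edge of G. Contracting each set to a single vertex therefore yields K_{4} as a minor, and since treewidth is minor-monotone, tw(G) ≥ tw(K_{4}) = 3. Combining the bounds, tw(G) = 3.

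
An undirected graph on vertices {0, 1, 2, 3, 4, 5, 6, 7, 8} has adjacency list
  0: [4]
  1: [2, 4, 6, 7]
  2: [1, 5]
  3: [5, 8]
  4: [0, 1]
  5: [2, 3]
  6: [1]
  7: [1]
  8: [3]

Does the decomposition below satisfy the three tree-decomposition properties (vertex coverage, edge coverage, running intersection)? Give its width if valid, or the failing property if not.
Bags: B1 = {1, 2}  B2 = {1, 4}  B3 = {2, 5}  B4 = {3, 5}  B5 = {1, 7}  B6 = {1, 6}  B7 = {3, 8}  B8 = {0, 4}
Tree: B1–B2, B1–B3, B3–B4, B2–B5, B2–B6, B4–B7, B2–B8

Every vertex of G appears in some bag (union = {0, 1, 2, 3, 4, 5, 6, 7, 8}); every edge is covered by a bag; and for each vertex v the set of bags containing v is connected in the bag tree. The decomposition is therefore valid. The largest bag has 2 vertices, so the width is 1.

Yes; width 1.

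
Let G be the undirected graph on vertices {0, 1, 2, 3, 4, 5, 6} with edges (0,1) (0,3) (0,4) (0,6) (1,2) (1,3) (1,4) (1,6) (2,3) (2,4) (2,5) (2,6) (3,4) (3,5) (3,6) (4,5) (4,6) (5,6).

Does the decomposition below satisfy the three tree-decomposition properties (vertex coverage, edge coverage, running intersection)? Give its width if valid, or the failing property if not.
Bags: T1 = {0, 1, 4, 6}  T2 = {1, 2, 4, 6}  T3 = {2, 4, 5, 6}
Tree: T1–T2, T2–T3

No — vertex 3 appears in no bag.

A tree decomposition must satisfy three properties: every vertex lies in some bag; for every edge, both endpoints lie together in some bag; and for every vertex, the bags containing it form a connected subtree. Here vertex 3 appears in no bag, so the decomposition is invalid.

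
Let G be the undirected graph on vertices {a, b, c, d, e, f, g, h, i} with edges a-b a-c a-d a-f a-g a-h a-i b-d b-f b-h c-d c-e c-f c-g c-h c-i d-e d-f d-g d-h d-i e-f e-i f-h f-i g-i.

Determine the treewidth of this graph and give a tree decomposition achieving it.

The largest bag has 5 vertices, giving width 4; this decomposition certifies tw(G) ≤ 4. Conversely, {a, c, d, g, i} is a clique of size 5, and the vertices of any clique must share a bag in every tree decomposition; so some bag has ≥ 5 vertices and tw(G) ≥ 4. The upper and lower bounds meet at 4, so that is the treewidth.

Treewidth 4.
One optimal decomposition is:
Bags: B1 = {c, d, e, f, i}  B2 = {a, c, d, f, i}  B3 = {a, c, d, g, i}  B4 = {a, c, d, f, h}  B5 = {a, b, d, f, h}
Tree: B1–B2, B2–B3, B2–B4, B4–B5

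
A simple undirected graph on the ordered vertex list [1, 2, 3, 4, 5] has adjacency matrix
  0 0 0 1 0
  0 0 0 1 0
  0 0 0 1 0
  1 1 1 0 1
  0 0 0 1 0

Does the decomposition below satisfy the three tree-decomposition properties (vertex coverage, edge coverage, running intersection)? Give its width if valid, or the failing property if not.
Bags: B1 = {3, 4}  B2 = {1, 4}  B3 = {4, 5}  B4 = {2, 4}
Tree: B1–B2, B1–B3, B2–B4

Every vertex of G appears in some bag (union = {1, 2, 3, 4, 5}); every edge is covered by a bag; and for each vertex v the set of bags containing v is connected in the bag tree. The decomposition is therefore valid. The largest bag has 2 vertices, so the width is 1.

Yes; width 1.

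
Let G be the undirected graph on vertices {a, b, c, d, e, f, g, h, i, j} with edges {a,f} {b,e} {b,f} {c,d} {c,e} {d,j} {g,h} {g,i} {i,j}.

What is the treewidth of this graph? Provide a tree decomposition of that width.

Treewidth 1.
One optimal decomposition is:
Bags: B1 = {g, h}  B2 = {g, i}  B3 = {i, j}  B4 = {d, j}  B5 = {c, d}  B6 = {c, e}  B7 = {b, e}  B8 = {b, f}  B9 = {a, f}
Tree: B1–B2, B2–B3, B3–B4, B4–B5, B5–B6, B6–B7, B7–B8, B8–B9

Each bag holds 2 vertices, so the decomposition has width 1, which upper-bounds the treewidth. Since G has at least one edge (e.g. h–g), it is not an edgeless graph, so tw(G) ≥ 1. Therefore the treewidth is 1.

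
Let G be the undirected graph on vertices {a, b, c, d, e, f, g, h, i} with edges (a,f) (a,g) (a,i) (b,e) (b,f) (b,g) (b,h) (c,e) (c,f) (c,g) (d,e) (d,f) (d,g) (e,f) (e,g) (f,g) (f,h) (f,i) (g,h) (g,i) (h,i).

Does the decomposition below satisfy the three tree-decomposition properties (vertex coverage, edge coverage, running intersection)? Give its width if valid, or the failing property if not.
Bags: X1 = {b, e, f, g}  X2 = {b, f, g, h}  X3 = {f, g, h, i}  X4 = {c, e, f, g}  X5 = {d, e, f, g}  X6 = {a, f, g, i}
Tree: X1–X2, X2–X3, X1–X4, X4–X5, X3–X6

Every vertex of G appears in some bag (union = {a, b, c, d, e, f, g, h, i}); every edge is covered by a bag; and for each vertex v the set of bags containing v is connected in the bag tree. The decomposition is therefore valid. The largest bag has 4 vertices, so the width is 3.

Yes; width 3.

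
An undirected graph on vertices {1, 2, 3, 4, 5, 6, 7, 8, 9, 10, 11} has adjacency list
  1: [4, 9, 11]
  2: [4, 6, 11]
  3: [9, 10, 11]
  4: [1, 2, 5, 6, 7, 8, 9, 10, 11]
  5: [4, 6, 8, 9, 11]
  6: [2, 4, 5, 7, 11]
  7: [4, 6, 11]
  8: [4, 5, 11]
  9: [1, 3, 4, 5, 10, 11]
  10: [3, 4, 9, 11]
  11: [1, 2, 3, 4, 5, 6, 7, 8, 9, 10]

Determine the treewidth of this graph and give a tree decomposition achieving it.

Every bag has size at most 4, so the width is 4 − 1 = 3 and tw(G) ≤ 3. For the lower bound, the 4 vertices {3, 9, 10, 11} are pairwise adjacent, and any tree decomposition puts a clique entirely inside one bag — forcing width ≥ 3. Combining the bounds, tw(G) = 3.

Treewidth 3.
One optimal decomposition is:
Bags: B1 = {4, 5, 9, 11}  B2 = {4, 5, 6, 11}  B3 = {4, 6, 7, 11}  B4 = {4, 5, 8, 11}  B5 = {2, 4, 6, 11}  B6 = {1, 4, 9, 11}  B7 = {4, 9, 10, 11}  B8 = {3, 9, 10, 11}
Tree: B1–B2, B2–B3, B1–B4, B3–B5, B1–B6, B1–B7, B7–B8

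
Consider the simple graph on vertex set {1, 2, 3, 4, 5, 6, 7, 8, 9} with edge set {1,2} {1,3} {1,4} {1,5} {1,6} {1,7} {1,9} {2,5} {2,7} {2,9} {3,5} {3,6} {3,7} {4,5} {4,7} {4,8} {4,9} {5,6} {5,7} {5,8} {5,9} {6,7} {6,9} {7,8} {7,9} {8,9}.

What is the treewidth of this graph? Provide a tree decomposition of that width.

Treewidth 4.
Bags: B1 = {1, 3, 5, 6, 7}  B2 = {1, 5, 6, 7, 9}  B3 = {1, 4, 5, 7, 9}  B4 = {1, 2, 5, 7, 9}  B5 = {4, 5, 7, 8, 9}
Tree: B1–B2, B2–B3, B2–B4, B3–B5

Each bag holds 5 vertices, so the decomposition has width 4, which upper-bounds the treewidth. For the lower bound, the 5 vertices {4, 5, 7, 8, 9} are pairwise adjacent, and any tree decomposition puts a clique entirely inside one bag — forcing width ≥ 4. Hence tw(G) = 4 exactly.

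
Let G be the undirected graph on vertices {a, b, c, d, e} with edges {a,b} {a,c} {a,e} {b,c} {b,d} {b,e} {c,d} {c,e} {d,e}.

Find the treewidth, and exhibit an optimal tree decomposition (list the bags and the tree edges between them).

Treewidth 3.
One such decomposition:
Bags: B1 = {a, b, c, e}  B2 = {b, c, d, e}
Tree: B1–B2

Each bag holds 4 vertices, so the decomposition has width 3, which upper-bounds the treewidth. On the other hand G contains the 4-clique {b, c, d, e}. A clique must lie in a single bag of any decomposition, so no decomposition can have width below 3. Hence tw(G) = 3 exactly.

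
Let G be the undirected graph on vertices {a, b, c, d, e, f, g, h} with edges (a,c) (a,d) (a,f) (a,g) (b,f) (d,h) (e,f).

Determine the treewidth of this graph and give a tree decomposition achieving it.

Every bag has size at most 2, so the width is 2 − 1 = 1 and tw(G) ≤ 1. Since G has at least one edge (e.g. a–f), it is not an edgeless graph, so tw(G) ≥ 1. The upper and lower bounds meet at 1, so that is the treewidth.

Treewidth 1.
One optimal decomposition is:
Bags: B1 = {a, f}  B2 = {a, d}  B3 = {a, g}  B4 = {b, f}  B5 = {a, c}  B6 = {e, f}  B7 = {d, h}
Tree: B1–B2, B2–B3, B1–B4, B1–B5, B4–B6, B2–B7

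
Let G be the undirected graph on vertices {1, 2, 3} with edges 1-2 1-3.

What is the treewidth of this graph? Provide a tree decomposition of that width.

Treewidth 1.
Bags: B1 = {1, 3}  B2 = {1, 2}
Tree: B1–B2

Each bag holds 2 vertices, so the decomposition has width 1, which upper-bounds the treewidth. G has an edge, so its treewidth is at least 1. Hence tw(G) = 1 exactly.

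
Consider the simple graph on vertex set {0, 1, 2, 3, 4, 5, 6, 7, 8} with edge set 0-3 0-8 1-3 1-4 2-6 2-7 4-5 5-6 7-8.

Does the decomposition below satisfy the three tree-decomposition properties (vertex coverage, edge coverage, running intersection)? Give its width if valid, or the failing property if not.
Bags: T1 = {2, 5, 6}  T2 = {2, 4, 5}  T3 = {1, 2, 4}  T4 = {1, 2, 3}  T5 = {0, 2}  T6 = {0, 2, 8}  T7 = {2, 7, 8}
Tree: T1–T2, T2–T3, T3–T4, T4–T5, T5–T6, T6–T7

A tree decomposition must satisfy three properties: every vertex lies in some bag; for every edge, both endpoints lie together in some bag; and for every vertex, the bags containing it form a connected subtree. Here edge (3,0) lies in no bag, so the decomposition is invalid.

No — edge (3,0) lies in no bag.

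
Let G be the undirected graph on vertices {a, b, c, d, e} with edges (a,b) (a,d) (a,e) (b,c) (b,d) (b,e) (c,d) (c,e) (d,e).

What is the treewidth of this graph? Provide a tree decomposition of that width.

Each bag holds 4 vertices, so the decomposition has width 3, which upper-bounds the treewidth. Conversely, {b, c, d, e} is a clique of size 4, and the vertices of any clique must share a bag in every tree decomposition; so some bag has ≥ 4 vertices and tw(G) ≥ 3. The upper and lower bounds meet at 3, so that is the treewidth.

Treewidth 3.
Bags: B1 = {b, c, d, e}  B2 = {a, b, d, e}
Tree: B1–B2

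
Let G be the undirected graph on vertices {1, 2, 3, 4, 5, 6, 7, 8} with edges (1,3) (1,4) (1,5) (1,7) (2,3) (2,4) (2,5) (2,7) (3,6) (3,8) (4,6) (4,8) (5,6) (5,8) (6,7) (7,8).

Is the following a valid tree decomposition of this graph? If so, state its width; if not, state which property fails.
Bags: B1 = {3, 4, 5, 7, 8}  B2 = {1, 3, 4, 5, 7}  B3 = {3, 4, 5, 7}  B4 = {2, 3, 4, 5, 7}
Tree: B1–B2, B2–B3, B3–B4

A tree decomposition must satisfy three properties: every vertex lies in some bag; for every edge, both endpoints lie together in some bag; and for every vertex, the bags containing it form a connected subtree. Here vertex 6 appears in no bag, so the decomposition is invalid.

No — vertex 6 appears in no bag.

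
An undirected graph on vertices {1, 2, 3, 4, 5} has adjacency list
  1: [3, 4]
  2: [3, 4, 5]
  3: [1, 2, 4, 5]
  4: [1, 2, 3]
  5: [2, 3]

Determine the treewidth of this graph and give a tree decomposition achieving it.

The largest bag has 3 vertices, giving width 2; this decomposition certifies tw(G) ≤ 2. On the other hand G contains the 3-clique {1, 3, 4}. A clique must lie in a single bag of any decomposition, so no decomposition can have width below 2. Hence tw(G) = 2 exactly.

Treewidth 2.
Bags: B1 = {2, 3, 4}  B2 = {2, 3, 5}  B3 = {1, 3, 4}
Tree: B1–B2, B1–B3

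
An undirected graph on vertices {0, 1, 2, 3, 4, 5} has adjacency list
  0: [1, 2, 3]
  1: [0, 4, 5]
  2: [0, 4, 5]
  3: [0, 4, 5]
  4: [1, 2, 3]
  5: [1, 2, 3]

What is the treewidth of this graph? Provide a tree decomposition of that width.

Each bag holds 4 vertices, so the decomposition has width 3, which upper-bounds the treewidth. For the lower bound: the 4 vertex sets {0,1}, {2,4}, {5}, {3} are disjoint, each induces a connected subgraph, and every pair is joined by at least one edge of G. Contracting each set to a single vertex therefore yields K_{4} as a minor, and since treewidth is minor-monotone, tw(G) ≥ tw(K_{4}) = 3. The upper and lower bounds meet at 3, so that is the treewidth.

Treewidth 3.
Bags: B1 = {0, 1, 4, 5}  B2 = {0, 2, 4, 5}  B3 = {0, 3, 4, 5}
Tree: B1–B2, B2–B3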